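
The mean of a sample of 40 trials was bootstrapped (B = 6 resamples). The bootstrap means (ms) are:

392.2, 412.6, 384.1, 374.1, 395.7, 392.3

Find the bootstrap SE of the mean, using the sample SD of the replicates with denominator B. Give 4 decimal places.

SE* = 11.6964

Bootstrap SE is the standard deviation of the 6 replicate means.
Mean of replicates: (392.2 + 412.6 + 384.1 + 374.1 + 395.7 + 392.3) / 6 = 2351.00000 / 6 = 391.83333
Sum of squared deviations: (+0.36667)² + (+20.76667)² + (−7.73333)² + (−17.73333)² + (+3.86667)² + (+0.46667)² = 820.83333
Variance = 820.83333 / 6 = 136.80556
SE* = √136.80556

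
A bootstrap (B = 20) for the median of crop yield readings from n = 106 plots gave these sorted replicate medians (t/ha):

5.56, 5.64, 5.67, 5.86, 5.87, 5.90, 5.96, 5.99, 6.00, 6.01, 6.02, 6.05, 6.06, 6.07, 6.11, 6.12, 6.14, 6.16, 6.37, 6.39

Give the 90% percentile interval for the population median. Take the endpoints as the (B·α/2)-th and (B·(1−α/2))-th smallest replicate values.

α = 0.10; lower rank = 20 × 0.050 = 1; upper rank = 20 × 0.950 = 19.
The 1st smallest replicate is 5.56; the 19th is 6.37.

(5.56, 6.37)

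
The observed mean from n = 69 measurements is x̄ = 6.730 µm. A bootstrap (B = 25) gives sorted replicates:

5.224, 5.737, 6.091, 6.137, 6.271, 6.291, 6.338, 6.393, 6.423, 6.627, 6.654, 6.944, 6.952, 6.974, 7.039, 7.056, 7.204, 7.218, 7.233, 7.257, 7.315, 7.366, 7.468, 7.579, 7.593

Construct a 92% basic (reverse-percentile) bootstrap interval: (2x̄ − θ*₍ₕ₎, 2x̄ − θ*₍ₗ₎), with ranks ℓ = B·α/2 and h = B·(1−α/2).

Percentile endpoints at ranks 1 and 24: θ*₍1₎ = 5.224, θ*₍24₎ = 7.579.
Basic interval reflects these around x̄:
  lower = 2 × 6.730 − 7.579 = 5.881
  upper = 2 × 6.730 − 5.224 = 8.236

(5.881, 8.236)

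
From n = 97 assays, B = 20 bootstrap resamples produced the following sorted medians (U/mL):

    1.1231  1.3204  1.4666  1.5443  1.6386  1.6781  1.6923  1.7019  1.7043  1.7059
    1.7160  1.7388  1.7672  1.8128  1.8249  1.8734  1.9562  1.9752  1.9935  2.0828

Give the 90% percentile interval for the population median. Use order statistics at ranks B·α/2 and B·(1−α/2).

(1.1231, 1.9935)

α = 0.10; lower rank = 20 × 0.050 = 1; upper rank = 20 × 0.950 = 19.
The 1st smallest replicate is 1.1231; the 19th is 1.9935.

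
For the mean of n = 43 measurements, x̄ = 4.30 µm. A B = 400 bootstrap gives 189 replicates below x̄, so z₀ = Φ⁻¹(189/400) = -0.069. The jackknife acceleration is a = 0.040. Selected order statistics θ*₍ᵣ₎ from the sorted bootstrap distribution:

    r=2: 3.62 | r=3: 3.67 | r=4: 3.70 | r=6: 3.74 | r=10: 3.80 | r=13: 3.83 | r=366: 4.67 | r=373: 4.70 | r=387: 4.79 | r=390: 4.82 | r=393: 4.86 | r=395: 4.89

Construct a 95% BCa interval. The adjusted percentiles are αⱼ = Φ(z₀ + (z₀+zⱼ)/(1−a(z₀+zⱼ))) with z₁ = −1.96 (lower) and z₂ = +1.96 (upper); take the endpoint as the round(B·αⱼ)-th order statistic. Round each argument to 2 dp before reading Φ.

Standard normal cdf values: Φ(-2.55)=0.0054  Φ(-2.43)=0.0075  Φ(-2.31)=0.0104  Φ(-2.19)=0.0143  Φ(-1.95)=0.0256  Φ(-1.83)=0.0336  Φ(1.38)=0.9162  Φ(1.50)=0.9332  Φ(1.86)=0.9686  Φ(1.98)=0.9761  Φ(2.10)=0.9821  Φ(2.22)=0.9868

(3.80, 4.82)

Lower: z₀ + z₁ = -0.069 + (-1.960) = -2.029; 1 − a(z₀+z₁) = 1 − (0.040)(-2.029) = 1.0812; argument = -0.069 + (-2.029)/1.0812 = -1.9457 → -1.95.
α₁ = Φ(-1.95) = 0.0256; rank = round(400 × 0.0256) = 10; θ*₍10₎ = 3.80.
Upper: z₀ + z₂ = 1.891; 1 − a(z₀+z₂) = 0.9244; argument = 1.9767 → 1.98; α₂ = 0.9761; rank = 390; θ*₍390₎ = 4.82.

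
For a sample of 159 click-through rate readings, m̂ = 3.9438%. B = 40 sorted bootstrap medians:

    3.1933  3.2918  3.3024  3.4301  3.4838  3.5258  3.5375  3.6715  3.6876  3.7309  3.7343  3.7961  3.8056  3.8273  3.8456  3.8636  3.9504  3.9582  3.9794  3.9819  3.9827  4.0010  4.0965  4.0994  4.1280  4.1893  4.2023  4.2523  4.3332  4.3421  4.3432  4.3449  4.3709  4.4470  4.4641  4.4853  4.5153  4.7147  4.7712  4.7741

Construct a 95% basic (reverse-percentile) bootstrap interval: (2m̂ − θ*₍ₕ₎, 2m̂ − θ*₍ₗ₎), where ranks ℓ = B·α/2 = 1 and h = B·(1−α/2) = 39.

(3.1164, 4.6943)

Percentile endpoints at ranks 1 and 39: θ*₍1₎ = 3.1933, θ*₍39₎ = 4.7712.
Basic interval reflects these around m̂:
  lower = 2 × 3.9438 − 4.7712 = 3.1164
  upper = 2 × 3.9438 − 3.1933 = 4.6943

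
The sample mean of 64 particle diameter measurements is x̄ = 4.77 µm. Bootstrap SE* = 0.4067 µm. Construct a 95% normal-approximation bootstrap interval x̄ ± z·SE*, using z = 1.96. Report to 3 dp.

Margin = 1.96 × 0.4067 = 0.7971
Interval: 4.77 ± 0.7971

(3.973, 5.567)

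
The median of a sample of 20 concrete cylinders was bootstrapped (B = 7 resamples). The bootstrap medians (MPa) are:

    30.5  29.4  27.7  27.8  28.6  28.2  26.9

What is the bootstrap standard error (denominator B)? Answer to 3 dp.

SE* = 1.107

Bootstrap SE is the standard deviation of the 7 replicate medians.
Mean of replicates: (30.5 + 29.4 + 27.7 + 27.8 + 28.6 + 28.2 + 26.9) / 7 = 199.1000 / 7 = 28.4429
Sum of squared deviations: (+2.0571)² + (+0.9571)² + (−0.7429)² + (−0.6429)² + (+0.1571)² + (−0.2429)² + (−1.5429)² = 8.5771
Variance = 8.5771 / 7 = 1.2253
SE* = √1.2253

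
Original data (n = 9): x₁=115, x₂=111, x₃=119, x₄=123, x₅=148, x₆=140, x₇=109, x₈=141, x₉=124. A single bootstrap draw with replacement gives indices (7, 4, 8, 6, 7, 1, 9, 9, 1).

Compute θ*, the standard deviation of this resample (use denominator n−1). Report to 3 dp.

θ* = 11.883

Resample values: 109, 123, 141, 140, 109, 115, 124, 124, 115.
Mean = 122.2222; sum of squared deviations = 1129.5556
s² = 1129.5556 / 8 = 141.1944
s = √141.1944 = 11.883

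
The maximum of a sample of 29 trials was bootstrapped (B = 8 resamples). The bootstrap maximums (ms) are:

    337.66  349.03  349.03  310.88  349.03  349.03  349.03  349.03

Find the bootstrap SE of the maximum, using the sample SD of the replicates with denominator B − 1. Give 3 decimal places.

SE* = 13.513

Bootstrap SE is the standard deviation of the 8 replicate maximums.
Mean of replicates: (337.66 + 349.03 + 349.03 + 310.88 + 349.03 + 349.03 + 349.03 + 349.03) / 8 = 2742.7200 / 8 = 342.8400
Sum of squared deviations: (−5.1800)² + (+6.1900)² + (+6.1900)² + (−31.9600)² + (+6.1900)² + (+6.1900)² + (+6.1900)² + (+6.1900)² = 1278.1706
Variance = 1278.1706 / 7 = 182.5958
SE* = √182.5958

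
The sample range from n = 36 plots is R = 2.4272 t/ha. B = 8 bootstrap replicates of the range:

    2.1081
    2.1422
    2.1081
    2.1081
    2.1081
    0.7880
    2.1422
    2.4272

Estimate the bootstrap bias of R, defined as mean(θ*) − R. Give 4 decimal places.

mean(θ*) = (2.1081 + 2.1422 + 2.1081 + 2.1081 + 2.1081 + 0.7880 + 2.1422 + 2.4272) / 8 = 1.99150
bias = 1.99150 − 2.4272

bias = −0.4357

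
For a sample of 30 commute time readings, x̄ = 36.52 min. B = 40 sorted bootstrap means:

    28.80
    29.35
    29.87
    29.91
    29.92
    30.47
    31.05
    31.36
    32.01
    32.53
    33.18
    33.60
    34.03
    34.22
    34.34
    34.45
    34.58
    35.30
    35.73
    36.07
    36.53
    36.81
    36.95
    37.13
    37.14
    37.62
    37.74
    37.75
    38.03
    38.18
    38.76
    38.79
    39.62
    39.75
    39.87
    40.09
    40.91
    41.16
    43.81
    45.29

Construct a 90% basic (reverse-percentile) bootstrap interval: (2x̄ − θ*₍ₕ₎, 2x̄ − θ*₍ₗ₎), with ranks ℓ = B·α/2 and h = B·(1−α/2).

Percentile endpoints at ranks 2 and 38: θ*₍2₎ = 29.35, θ*₍38₎ = 41.16.
Basic interval reflects these around x̄:
  lower = 2 × 36.52 − 41.16 = 31.88
  upper = 2 × 36.52 − 29.35 = 43.69

(31.88, 43.69)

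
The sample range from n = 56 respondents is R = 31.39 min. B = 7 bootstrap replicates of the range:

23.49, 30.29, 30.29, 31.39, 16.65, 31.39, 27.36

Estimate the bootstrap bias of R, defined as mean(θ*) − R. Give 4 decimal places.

mean(θ*) = (23.49 + 30.29 + 30.29 + 31.39 + 16.65 + 31.39 + 27.36) / 7 = 27.26571
bias = 27.26571 − 31.39

bias = −4.1243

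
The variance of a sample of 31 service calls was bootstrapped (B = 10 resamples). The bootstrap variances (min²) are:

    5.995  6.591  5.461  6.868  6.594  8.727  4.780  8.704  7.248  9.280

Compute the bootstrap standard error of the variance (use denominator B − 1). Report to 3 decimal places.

SE* = 1.483

Bootstrap SE is the standard deviation of the 10 replicate variances.
Mean of replicates: (5.995 + 6.591 + 5.461 + 6.868 + 6.594 + 8.727 + 4.780 + 8.704 + 7.248 + 9.280) / 10 = 70.2480 / 10 = 7.0248
Sum of squared deviations: (−1.0298)² + (−0.4338)² + (−1.5638)² + (−0.1568)² + (−0.4308)² + (+1.7022)² + (−2.2448)² + (+1.6792)² + (+0.2232)² + (+2.2552)² = 19.7964
Variance = 19.7964 / 9 = 2.1996
SE* = √2.1996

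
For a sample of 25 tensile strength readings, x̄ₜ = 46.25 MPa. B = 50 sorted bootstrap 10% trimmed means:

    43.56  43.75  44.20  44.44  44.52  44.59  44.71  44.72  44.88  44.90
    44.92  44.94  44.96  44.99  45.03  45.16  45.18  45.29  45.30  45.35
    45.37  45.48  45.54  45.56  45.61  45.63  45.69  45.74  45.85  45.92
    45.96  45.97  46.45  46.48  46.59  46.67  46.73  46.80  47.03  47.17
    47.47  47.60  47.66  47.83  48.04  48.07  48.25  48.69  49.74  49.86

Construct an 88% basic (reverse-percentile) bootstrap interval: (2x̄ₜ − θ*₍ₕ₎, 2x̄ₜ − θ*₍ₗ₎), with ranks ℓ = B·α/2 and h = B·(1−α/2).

Percentile endpoints at ranks 3 and 47: θ*₍3₎ = 44.20, θ*₍47₎ = 48.25.
Basic interval reflects these around x̄ₜ:
  lower = 2 × 46.25 − 48.25 = 44.25
  upper = 2 × 46.25 − 44.20 = 48.30

(44.25, 48.30)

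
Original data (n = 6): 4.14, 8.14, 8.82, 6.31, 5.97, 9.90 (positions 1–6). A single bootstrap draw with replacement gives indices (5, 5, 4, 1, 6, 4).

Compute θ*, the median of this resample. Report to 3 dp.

θ* = 6.140

Resample values: 5.97, 5.97, 6.31, 4.14, 9.90, 6.31.
Sorted: 4.14, 5.97, 5.97, 6.31, 6.31, 9.90
Median = average of the two middle values = 6.140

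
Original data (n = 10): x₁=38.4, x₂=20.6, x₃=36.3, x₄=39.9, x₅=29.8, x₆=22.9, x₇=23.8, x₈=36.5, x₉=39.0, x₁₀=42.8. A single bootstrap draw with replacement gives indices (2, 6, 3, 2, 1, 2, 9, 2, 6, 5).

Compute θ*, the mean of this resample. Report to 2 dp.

Resample values: 20.6, 22.9, 36.3, 20.6, 38.4, 20.6, 39.0, 20.6, 22.9, 29.8.
Mean = (20.6 + 22.9 + 36.3 + 20.6 + 38.4 + 20.6 + 39.0 + 20.6 + 22.9 + 29.8) / 10 = 271.70 / 10 = 27.17

θ* = 27.17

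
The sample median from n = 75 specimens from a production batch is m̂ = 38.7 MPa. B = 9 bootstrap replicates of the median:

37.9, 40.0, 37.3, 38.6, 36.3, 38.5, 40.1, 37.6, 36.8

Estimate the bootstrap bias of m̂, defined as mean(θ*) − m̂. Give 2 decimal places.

bias = −0.58

mean(θ*) = (37.9 + 40.0 + 37.3 + 38.6 + 36.3 + 38.5 + 40.1 + 37.6 + 36.8) / 9 = 38.122
bias = 38.122 − 38.7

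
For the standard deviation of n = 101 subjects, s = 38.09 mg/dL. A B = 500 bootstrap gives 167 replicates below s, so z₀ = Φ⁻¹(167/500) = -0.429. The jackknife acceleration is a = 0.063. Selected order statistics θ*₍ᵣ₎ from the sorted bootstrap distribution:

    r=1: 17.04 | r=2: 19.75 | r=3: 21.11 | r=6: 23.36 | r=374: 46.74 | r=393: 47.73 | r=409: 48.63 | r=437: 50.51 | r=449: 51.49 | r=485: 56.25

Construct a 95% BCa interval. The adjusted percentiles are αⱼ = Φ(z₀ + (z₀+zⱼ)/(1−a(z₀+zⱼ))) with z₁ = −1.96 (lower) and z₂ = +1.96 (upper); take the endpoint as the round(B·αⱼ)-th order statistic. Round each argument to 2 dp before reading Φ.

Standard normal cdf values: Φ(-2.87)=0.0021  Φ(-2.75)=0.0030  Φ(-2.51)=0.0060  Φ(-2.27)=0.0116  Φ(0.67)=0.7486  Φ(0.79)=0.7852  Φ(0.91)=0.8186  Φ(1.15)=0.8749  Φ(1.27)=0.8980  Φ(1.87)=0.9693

Lower: z₀ + z₁ = -0.429 + (-1.960) = -2.389; 1 − a(z₀+z₁) = 1 − (0.063)(-2.389) = 1.1505; argument = -0.429 + (-2.389)/1.1505 = -2.5055 → -2.51.
α₁ = Φ(-2.51) = 0.0060; rank = round(500 × 0.0060) = 3; θ*₍3₎ = 21.11.
Upper: z₀ + z₂ = 1.531; 1 − a(z₀+z₂) = 0.9035; argument = 1.2654 → 1.27; α₂ = 0.8980; rank = 449; θ*₍449₎ = 51.49.

(21.11, 51.49)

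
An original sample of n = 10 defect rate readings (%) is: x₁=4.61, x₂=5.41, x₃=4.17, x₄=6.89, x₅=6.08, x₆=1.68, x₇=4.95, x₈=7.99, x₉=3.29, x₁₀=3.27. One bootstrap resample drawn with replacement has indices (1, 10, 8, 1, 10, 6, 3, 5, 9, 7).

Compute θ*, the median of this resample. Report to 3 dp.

Resample values: 4.61, 3.27, 7.99, 4.61, 3.27, 1.68, 4.17, 6.08, 3.29, 4.95.
Sorted: 1.68, 3.27, 3.27, 3.29, 4.17, 4.61, 4.61, 4.95, 6.08, 7.99
Median = average of the two middle values = 4.390

θ* = 4.390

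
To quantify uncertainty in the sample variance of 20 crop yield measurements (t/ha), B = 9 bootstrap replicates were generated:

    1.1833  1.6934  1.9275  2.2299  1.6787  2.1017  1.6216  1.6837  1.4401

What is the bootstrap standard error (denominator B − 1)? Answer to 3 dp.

SE* = 0.322

Bootstrap SE is the standard deviation of the 9 replicate variances.
Mean of replicates: (1.1833 + 1.6934 + 1.9275 + 2.2299 + 1.6787 + 2.1017 + 1.6216 + 1.6837 + 1.4401) / 9 = 15.55990 / 9 = 1.72888
Sum of squared deviations: (−0.54558)² + (−0.03548)² + (+0.19862)² + (+0.50102)² + (−0.05018)² + (+0.37282)² + (−0.10728)² + (−0.04518)² + (−0.28878)² = 0.82784
Variance = 0.82784 / 8 = 0.10348
SE* = √0.10348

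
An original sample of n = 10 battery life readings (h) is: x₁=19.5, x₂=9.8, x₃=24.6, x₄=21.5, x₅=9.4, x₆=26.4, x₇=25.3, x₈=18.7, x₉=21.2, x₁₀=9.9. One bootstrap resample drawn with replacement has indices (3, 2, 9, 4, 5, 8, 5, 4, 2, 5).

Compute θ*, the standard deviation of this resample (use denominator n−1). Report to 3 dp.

θ* = 6.448

Resample values: 24.6, 9.8, 21.2, 21.5, 9.4, 18.7, 9.4, 21.5, 9.8, 9.4.
Mean = 15.5300; sum of squared deviations = 374.1410
s² = 374.1410 / 9 = 41.5712
s = √41.5712 = 6.448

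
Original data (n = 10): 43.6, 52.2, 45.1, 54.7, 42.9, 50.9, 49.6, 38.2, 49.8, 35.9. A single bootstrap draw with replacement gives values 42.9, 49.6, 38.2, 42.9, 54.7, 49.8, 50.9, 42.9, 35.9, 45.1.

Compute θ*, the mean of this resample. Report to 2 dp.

θ* = 45.29

Mean = (42.9 + 49.6 + 38.2 + 42.9 + 54.7 + 49.8 + 50.9 + 42.9 + 35.9 + 45.1) / 10 = 452.90 / 10 = 45.29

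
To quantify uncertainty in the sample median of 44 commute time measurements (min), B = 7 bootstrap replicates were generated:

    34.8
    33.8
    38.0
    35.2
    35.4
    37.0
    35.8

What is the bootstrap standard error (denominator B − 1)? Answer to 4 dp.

Bootstrap SE is the standard deviation of the 7 replicate medians.
Mean of replicates: (34.8 + 33.8 + 38.0 + 35.2 + 35.4 + 37.0 + 35.8) / 7 = 250.00000 / 7 = 35.71429
Sum of squared deviations: (−0.91429)² + (−1.91429)² + (+2.28571)² + (−0.51429)² + (−0.31429)² + (+1.28571)² + (+0.08571)² = 11.74857
Variance = 11.74857 / 6 = 1.95810
SE* = √1.95810

SE* = 1.3993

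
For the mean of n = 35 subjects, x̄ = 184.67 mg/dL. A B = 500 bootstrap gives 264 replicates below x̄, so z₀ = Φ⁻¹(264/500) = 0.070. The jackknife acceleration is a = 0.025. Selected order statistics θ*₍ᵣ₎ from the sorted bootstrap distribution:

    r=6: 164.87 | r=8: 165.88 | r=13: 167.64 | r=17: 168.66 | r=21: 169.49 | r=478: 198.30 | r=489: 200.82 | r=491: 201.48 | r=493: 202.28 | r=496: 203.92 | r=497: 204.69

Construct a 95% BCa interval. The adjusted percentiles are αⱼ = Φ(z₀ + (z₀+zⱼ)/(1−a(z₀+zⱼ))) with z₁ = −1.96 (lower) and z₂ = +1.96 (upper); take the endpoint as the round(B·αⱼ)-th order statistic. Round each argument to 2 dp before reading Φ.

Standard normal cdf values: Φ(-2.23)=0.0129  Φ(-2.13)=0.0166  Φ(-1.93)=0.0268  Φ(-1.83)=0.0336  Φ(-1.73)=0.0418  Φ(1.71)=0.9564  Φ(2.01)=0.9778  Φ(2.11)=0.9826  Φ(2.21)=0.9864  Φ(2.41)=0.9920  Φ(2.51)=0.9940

(169.49, 202.28)

Lower: z₀ + z₁ = 0.070 + (-1.960) = -1.890; 1 − a(z₀+z₁) = 1 − (0.025)(-1.890) = 1.0473; argument = 0.070 + (-1.890)/1.0473 = -1.7347 → -1.73.
α₁ = Φ(-1.73) = 0.0418; rank = round(500 × 0.0418) = 21; θ*₍21₎ = 169.49.
Upper: z₀ + z₂ = 2.030; 1 − a(z₀+z₂) = 0.9493; argument = 2.2085 → 2.21; α₂ = 0.9864; rank = 493; θ*₍493₎ = 202.28.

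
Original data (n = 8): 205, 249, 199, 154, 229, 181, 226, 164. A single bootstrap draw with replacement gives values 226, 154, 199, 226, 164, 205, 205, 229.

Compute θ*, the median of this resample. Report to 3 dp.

Sorted: 154, 164, 199, 205, 205, 226, 226, 229
Median = average of the two middle values = 205.000

θ* = 205.000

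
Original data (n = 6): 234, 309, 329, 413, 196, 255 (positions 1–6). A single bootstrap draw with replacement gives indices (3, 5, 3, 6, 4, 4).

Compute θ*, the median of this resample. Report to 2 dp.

θ* = 329.00

Resample values: 329, 196, 329, 255, 413, 413.
Sorted: 196, 255, 329, 329, 413, 413
Median = average of the two middle values = 329.00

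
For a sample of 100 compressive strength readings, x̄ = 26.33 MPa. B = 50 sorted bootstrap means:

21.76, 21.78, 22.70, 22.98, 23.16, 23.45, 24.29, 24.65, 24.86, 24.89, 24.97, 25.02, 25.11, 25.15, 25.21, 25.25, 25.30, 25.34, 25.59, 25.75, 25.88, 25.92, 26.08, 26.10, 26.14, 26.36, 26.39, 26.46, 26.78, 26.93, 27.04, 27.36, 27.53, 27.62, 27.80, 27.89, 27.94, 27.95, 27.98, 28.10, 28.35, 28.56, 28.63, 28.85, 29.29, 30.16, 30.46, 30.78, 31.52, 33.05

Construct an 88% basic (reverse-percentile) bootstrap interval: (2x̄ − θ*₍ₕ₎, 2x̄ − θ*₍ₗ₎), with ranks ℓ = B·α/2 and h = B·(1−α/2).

(22.20, 29.96)

Percentile endpoints at ranks 3 and 47: θ*₍3₎ = 22.70, θ*₍47₎ = 30.46.
Basic interval reflects these around x̄:
  lower = 2 × 26.33 − 30.46 = 22.20
  upper = 2 × 26.33 − 22.70 = 29.96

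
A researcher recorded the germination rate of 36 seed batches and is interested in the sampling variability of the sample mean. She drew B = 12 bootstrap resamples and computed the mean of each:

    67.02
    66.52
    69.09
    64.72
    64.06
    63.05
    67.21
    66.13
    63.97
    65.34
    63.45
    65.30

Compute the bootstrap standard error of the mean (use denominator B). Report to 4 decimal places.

SE* = 1.7042

Bootstrap SE is the standard deviation of the 12 replicate means.
Mean of replicates: (67.02 + 66.52 + 69.09 + 64.72 + 64.06 + 63.05 + 67.21 + 66.13 + 63.97 + 65.34 + 63.45 + 65.30) / 12 = 785.86000 / 12 = 65.48833
Sum of squared deviations: (+1.53167)² + (+1.03167)² + (+3.60167)² + (−0.76833)² + (−1.42833)² + (−2.43833)² + (+1.72167)² + (+0.64167)² + (−1.51833)² + (−0.14833)² + (−2.03833)² + (−0.18833)² = 34.85177
Variance = 34.85177 / 12 = 2.90431
SE* = √2.90431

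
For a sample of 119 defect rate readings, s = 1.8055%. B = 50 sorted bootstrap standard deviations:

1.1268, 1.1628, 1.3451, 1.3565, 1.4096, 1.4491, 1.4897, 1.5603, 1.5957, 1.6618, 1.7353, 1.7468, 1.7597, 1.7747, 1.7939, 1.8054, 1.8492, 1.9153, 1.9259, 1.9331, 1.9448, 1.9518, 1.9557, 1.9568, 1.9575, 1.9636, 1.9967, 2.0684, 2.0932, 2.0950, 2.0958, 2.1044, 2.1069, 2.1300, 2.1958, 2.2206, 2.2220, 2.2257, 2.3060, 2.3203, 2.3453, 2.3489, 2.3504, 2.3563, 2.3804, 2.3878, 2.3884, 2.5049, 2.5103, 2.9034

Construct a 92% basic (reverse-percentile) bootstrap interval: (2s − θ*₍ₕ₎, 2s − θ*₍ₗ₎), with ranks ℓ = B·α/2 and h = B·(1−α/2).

(1.1061, 2.4482)

Percentile endpoints at ranks 2 and 48: θ*₍2₎ = 1.1628, θ*₍48₎ = 2.5049.
Basic interval reflects these around s:
  lower = 2 × 1.8055 − 2.5049 = 1.1061
  upper = 2 × 1.8055 − 1.1628 = 2.4482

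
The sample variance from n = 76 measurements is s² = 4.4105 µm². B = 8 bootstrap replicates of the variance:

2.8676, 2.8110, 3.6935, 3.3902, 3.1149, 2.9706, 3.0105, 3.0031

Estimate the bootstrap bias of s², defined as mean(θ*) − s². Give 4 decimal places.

mean(θ*) = (2.8676 + 2.8110 + 3.6935 + 3.3902 + 3.1149 + 2.9706 + 3.0105 + 3.0031) / 8 = 3.10767
bias = 3.10767 − 4.4105

bias = −1.3028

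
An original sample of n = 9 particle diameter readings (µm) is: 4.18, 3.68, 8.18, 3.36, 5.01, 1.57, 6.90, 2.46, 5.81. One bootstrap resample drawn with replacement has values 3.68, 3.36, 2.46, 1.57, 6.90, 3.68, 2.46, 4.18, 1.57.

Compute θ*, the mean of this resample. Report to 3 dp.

θ* = 3.318

Mean = (3.68 + 3.36 + 2.46 + 1.57 + 6.90 + 3.68 + 2.46 + 4.18 + 1.57) / 9 = 29.860 / 9 = 3.318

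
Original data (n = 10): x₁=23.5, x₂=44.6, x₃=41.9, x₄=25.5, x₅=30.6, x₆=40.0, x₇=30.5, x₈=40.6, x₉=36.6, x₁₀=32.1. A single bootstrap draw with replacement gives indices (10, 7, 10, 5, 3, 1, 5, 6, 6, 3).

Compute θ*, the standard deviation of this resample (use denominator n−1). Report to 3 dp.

Resample values: 32.1, 30.5, 32.1, 30.6, 41.9, 23.5, 30.6, 40.0, 40.0, 41.9.
Mean = 34.3200; sum of squared deviations = 348.6360
s² = 348.6360 / 9 = 38.7373
s = √38.7373 = 6.224

θ* = 6.224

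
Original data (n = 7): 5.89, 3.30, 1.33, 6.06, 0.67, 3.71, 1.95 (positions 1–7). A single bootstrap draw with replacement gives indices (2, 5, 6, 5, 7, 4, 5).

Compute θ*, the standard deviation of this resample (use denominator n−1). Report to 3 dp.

Resample values: 3.30, 0.67, 3.71, 0.67, 1.95, 6.06, 0.67.
Mean = 2.4329; sum of squared deviations = 25.0953
s² = 25.0953 / 6 = 4.1826
s = √4.1826 = 2.045

θ* = 2.045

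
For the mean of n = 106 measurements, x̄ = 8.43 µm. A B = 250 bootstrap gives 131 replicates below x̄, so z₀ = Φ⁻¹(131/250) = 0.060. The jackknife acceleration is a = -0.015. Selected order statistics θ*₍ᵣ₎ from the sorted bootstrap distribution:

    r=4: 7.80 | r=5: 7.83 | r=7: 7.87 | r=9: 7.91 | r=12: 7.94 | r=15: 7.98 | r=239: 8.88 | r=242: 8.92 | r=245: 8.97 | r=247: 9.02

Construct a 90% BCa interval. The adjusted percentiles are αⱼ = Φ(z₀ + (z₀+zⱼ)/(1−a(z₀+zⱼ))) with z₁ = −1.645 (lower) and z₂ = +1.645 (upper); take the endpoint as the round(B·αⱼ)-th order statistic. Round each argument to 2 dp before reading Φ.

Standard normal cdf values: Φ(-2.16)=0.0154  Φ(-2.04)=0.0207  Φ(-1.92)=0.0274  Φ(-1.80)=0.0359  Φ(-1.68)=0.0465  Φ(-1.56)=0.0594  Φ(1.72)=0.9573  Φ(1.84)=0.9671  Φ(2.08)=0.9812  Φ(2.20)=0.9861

Lower: z₀ + z₁ = 0.060 + (-1.645) = -1.585; 1 − a(z₀+z₁) = 1 − (-0.015)(-1.585) = 0.9762; argument = 0.060 + (-1.585)/0.9762 = -1.5636 → -1.56.
α₁ = Φ(-1.56) = 0.0594; rank = round(250 × 0.0594) = 15; θ*₍15₎ = 7.98.
Upper: z₀ + z₂ = 1.705; 1 − a(z₀+z₂) = 1.0256; argument = 1.7225 → 1.72; α₂ = 0.9573; rank = 239; θ*₍239₎ = 8.88.

(7.98, 8.88)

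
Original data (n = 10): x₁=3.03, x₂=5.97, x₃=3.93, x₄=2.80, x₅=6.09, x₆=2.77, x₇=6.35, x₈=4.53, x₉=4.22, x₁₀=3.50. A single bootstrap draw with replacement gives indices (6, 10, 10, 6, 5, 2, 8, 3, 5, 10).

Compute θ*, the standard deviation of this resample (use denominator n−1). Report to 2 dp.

θ* = 1.33

Resample values: 2.77, 3.50, 3.50, 2.77, 6.09, 5.97, 4.53, 3.93, 6.09, 3.50.
Mean = 4.2650; sum of squared deviations = 15.9764
s² = 15.9764 / 9 = 1.7752
s = √1.7752 = 1.33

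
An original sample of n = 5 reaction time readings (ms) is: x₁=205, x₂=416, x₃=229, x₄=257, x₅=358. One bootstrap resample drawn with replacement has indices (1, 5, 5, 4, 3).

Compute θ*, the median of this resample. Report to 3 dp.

θ* = 257.000

Resample values: 205, 358, 358, 257, 229.
Sorted: 205, 229, 257, 358, 358
Median = middle value = 257.000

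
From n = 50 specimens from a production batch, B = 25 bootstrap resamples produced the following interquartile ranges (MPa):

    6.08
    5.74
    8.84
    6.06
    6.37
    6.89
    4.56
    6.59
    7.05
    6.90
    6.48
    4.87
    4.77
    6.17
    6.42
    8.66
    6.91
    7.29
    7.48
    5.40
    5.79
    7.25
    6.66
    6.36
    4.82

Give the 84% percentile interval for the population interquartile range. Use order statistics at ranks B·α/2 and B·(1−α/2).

Sorted replicates: 4.56, 4.77, 4.82, 4.87, 5.40, 5.74, 5.79, 6.06, 6.08, 6.17, 6.36, 6.37, 6.42, 6.48, 6.59, 6.66, 6.89, 6.90, 6.91, 7.05, 7.25, 7.29, 7.48, 8.66, 8.84
α = 0.16; lower rank = 25 × 0.080 = 2; upper rank = 25 × 0.920 = 23.
The 2nd smallest replicate is 4.77; the 23rd is 7.48.

(4.77, 7.48)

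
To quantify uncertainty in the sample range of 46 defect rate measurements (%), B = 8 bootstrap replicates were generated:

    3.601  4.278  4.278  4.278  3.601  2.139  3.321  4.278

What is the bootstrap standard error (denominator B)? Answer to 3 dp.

SE* = 0.701

Bootstrap SE is the standard deviation of the 8 replicate ranges.
Mean of replicates: (3.601 + 4.278 + 4.278 + 4.278 + 3.601 + 2.139 + 3.321 + 4.278) / 8 = 29.7740 / 8 = 3.7217
Sum of squared deviations: (−0.1207)² + (+0.5562)² + (+0.5562)² + (+0.5562)² + (−0.1207)² + (−1.5827)² + (−0.4007)² + (+0.5562)² = 3.9325
Variance = 3.9325 / 8 = 0.4916
SE* = √0.4916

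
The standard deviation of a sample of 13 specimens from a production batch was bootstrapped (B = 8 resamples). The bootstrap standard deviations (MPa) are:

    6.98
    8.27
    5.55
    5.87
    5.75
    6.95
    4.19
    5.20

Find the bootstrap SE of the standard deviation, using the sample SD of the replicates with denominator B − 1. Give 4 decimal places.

SE* = 1.2616

Bootstrap SE is the standard deviation of the 8 replicate standard deviations.
Mean of replicates: (6.98 + 8.27 + 5.55 + 5.87 + 5.75 + 6.95 + 4.19 + 5.20) / 8 = 48.76000 / 8 = 6.09500
Sum of squared deviations: (+0.88500)² + (+2.17500)² + (−0.54500)² + (−0.22500)² + (−0.34500)² + (+0.85500)² + (−1.90500)² + (−0.89500)² = 11.14160
Variance = 11.14160 / 7 = 1.59166
SE* = √1.59166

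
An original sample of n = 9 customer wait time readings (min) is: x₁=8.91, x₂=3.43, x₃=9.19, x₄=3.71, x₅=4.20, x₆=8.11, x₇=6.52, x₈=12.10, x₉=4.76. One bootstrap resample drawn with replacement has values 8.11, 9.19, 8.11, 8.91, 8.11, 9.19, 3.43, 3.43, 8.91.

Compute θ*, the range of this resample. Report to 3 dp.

θ* = 5.760

Range = 9.19 − 3.43 = 5.760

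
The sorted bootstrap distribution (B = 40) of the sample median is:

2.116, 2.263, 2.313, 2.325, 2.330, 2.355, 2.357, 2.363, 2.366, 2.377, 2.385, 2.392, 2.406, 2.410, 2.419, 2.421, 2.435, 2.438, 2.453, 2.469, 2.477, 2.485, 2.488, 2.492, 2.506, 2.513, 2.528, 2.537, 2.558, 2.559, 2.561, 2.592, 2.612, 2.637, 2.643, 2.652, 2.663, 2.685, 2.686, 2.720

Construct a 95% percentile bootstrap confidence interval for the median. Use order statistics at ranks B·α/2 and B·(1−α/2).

(2.116, 2.686)

α = 0.05; lower rank = 40 × 0.025 = 1; upper rank = 40 × 0.975 = 39.
The 1st smallest replicate is 2.116; the 39th is 2.686.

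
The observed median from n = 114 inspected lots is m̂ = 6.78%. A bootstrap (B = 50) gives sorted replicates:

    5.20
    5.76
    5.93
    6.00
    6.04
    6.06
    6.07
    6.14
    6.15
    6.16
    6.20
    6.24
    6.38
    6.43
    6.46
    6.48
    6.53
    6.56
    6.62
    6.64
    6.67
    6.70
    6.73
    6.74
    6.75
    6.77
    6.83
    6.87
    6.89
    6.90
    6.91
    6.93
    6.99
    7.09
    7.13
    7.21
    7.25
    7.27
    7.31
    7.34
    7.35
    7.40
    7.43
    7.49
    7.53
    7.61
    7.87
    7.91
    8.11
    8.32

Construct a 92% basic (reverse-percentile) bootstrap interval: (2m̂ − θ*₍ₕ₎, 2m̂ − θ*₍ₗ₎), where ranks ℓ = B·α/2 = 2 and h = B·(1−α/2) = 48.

Percentile endpoints at ranks 2 and 48: θ*₍2₎ = 5.76, θ*₍48₎ = 7.91.
Basic interval reflects these around m̂:
  lower = 2 × 6.78 − 7.91 = 5.65
  upper = 2 × 6.78 − 5.76 = 7.80

(5.65, 7.80)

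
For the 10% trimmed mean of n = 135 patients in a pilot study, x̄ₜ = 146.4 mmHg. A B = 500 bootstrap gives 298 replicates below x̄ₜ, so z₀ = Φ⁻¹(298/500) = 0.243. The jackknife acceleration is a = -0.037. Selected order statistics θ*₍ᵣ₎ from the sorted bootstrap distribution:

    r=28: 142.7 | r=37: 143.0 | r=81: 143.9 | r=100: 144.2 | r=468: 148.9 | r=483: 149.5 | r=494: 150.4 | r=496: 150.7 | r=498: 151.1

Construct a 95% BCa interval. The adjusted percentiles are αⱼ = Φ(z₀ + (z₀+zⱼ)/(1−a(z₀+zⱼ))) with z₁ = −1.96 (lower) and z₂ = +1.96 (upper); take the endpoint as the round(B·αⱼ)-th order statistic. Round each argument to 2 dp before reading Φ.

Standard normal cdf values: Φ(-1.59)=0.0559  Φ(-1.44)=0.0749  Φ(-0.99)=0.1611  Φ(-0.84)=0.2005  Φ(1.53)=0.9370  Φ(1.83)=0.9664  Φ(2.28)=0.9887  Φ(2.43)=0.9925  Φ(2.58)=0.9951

Lower: z₀ + z₁ = 0.243 + (-1.960) = -1.717; 1 − a(z₀+z₁) = 1 − (-0.037)(-1.717) = 0.9365; argument = 0.243 + (-1.717)/0.9365 = -1.5905 → -1.59.
α₁ = Φ(-1.59) = 0.0559; rank = round(500 × 0.0559) = 28; θ*₍28₎ = 142.7.
Upper: z₀ + z₂ = 2.203; 1 − a(z₀+z₂) = 1.0815; argument = 2.2800 → 2.28; α₂ = 0.9887; rank = 494; θ*₍494₎ = 150.4.

(142.7, 150.4)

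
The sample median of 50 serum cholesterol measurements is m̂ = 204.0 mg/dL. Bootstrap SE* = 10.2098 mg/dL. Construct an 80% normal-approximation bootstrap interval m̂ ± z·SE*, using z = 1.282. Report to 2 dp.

Margin = 1.282 × 10.2098 = 13.089
Interval: 204.0 ± 13.089

(190.91, 217.09)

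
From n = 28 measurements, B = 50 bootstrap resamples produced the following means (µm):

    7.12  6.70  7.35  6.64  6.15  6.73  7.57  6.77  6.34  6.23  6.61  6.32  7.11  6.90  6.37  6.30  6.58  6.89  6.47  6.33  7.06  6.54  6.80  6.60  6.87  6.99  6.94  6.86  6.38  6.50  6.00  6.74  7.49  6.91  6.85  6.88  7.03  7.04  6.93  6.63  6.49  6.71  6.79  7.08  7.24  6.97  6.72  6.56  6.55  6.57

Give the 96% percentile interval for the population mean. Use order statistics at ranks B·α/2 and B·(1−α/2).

(6.00, 7.49)

Sorted replicates: 6.00, 6.15, 6.23, 6.30, 6.32, 6.33, 6.34, 6.37, 6.38, 6.47, 6.49, 6.50, 6.54, 6.55, 6.56, 6.57, 6.58, 6.60, 6.61, 6.63, 6.64, 6.70, 6.71, 6.72, 6.73, 6.74, 6.77, 6.79, 6.80, 6.85, 6.86, 6.87, 6.88, 6.89, 6.90, 6.91, 6.93, 6.94, 6.97, 6.99, 7.03, 7.04, 7.06, 7.08, 7.11, 7.12, 7.24, 7.35, 7.49, 7.57
α = 0.04; lower rank = 50 × 0.020 = 1; upper rank = 50 × 0.980 = 49.
The 1st smallest replicate is 6.00; the 49th is 7.49.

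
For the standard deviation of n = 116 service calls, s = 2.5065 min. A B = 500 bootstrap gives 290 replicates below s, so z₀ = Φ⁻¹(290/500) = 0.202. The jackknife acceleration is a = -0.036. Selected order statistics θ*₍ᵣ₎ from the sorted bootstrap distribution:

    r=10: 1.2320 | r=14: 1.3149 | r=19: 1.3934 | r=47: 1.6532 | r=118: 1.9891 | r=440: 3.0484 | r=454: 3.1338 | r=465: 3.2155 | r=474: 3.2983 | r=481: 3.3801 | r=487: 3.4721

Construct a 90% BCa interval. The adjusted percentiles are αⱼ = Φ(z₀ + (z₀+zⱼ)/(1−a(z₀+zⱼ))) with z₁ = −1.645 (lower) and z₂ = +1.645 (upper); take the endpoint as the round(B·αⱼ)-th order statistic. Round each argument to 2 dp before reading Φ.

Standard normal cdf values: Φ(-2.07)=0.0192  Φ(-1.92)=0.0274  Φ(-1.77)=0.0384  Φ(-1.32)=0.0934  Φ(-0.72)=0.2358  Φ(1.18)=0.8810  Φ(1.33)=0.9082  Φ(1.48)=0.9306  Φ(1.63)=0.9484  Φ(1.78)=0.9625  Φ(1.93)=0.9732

(1.6532, 3.4721)

Lower: z₀ + z₁ = 0.202 + (-1.645) = -1.443; 1 − a(z₀+z₁) = 1 − (-0.036)(-1.443) = 0.9481; argument = 0.202 + (-1.443)/0.9481 = -1.3201 → -1.32.
α₁ = Φ(-1.32) = 0.0934; rank = round(500 × 0.0934) = 47; θ*₍47₎ = 1.6532.
Upper: z₀ + z₂ = 1.847; 1 − a(z₀+z₂) = 1.0665; argument = 1.9338 → 1.93; α₂ = 0.9732; rank = 487; θ*₍487₎ = 3.4721.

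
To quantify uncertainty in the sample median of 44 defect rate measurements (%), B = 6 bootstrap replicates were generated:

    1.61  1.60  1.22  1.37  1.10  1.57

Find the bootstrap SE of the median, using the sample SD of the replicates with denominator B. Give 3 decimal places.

Bootstrap SE is the standard deviation of the 6 replicate medians.
Mean of replicates: (1.61 + 1.60 + 1.22 + 1.37 + 1.10 + 1.57) / 6 = 8.4700 / 6 = 1.4117
Sum of squared deviations: (+0.1983)² + (+0.1883)² + (−0.1917)² + (−0.0417)² + (−0.3117)² + (+0.1583)² = 0.2355
Variance = 0.2355 / 6 = 0.0392
SE* = √0.0392

SE* = 0.198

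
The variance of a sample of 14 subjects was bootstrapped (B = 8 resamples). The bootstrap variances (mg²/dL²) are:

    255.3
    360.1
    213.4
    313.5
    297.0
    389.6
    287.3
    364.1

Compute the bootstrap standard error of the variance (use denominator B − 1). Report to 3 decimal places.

SE* = 59.514

Bootstrap SE is the standard deviation of the 8 replicate variances.
Mean of replicates: (255.3 + 360.1 + 213.4 + 313.5 + 297.0 + 389.6 + 287.3 + 364.1) / 8 = 2480.3000 / 8 = 310.0375
Sum of squared deviations: (−54.7375)² + (+50.0625)² + (−96.6375)² + (+3.4625)² + (−13.0375)² + (+79.5625)² + (−22.7375)² + (+54.0625)² = 24793.1588
Variance = 24793.1588 / 7 = 3541.8798
SE* = √3541.8798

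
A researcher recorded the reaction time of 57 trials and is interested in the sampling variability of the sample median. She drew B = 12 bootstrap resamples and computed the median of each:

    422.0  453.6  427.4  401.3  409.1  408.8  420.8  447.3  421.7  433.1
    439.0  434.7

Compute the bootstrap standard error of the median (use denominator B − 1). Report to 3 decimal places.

Bootstrap SE is the standard deviation of the 12 replicate medians.
Mean of replicates: (422.0 + 453.6 + 427.4 + 401.3 + 409.1 + 408.8 + 420.8 + 447.3 + 421.7 + 433.1 + 439.0 + 434.7) / 12 = 5118.8000 / 12 = 426.5667
Sum of squared deviations: (−4.5667)² + (+27.0333)² + (+0.8333)² + (−25.2667)² + (−17.4667)² + (−17.7667)² + (−5.7667)² + (+20.7333)² + (−4.8667)² + (+6.5333)² + (+12.4333)² + (+8.1333)² = 2761.7267
Variance = 2761.7267 / 11 = 251.0661
SE* = √251.0661

SE* = 15.845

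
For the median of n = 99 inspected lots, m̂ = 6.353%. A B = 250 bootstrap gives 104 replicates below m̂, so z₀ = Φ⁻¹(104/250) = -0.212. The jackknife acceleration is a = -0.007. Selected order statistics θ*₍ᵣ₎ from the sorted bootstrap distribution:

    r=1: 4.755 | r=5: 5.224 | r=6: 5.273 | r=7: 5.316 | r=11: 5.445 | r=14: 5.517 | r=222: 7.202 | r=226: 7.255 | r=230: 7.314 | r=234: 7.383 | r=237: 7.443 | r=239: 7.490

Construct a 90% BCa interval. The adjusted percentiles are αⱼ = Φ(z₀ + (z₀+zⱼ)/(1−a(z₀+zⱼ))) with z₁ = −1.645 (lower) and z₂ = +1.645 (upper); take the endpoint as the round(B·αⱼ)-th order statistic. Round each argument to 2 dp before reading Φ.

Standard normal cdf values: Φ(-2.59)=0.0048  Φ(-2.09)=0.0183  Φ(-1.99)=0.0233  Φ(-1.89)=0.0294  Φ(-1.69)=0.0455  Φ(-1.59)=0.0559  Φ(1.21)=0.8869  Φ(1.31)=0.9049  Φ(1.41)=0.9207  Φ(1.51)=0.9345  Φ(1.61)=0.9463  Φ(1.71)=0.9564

Lower: z₀ + z₁ = -0.212 + (-1.645) = -1.857; 1 − a(z₀+z₁) = 1 − (-0.007)(-1.857) = 0.9870; argument = -0.212 + (-1.857)/0.9870 = -2.0935 → -2.09.
α₁ = Φ(-2.09) = 0.0183; rank = round(250 × 0.0183) = 5; θ*₍5₎ = 5.224.
Upper: z₀ + z₂ = 1.433; 1 − a(z₀+z₂) = 1.0100; argument = 1.2068 → 1.21; α₂ = 0.8869; rank = 222; θ*₍222₎ = 7.202.

(5.224, 7.202)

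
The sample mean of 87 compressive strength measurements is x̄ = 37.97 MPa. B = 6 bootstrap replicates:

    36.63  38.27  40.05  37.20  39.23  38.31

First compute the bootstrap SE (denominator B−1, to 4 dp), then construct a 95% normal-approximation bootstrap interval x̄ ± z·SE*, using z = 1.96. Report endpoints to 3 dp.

Mean of replicates = 38.2817; sum of squared deviations = 7.9253; SE* = √(7.9253/5) = 1.2590
Margin = 1.96 × 1.2590 = 2.4676
Interval: 37.97 ± 2.4676

(35.502, 40.438)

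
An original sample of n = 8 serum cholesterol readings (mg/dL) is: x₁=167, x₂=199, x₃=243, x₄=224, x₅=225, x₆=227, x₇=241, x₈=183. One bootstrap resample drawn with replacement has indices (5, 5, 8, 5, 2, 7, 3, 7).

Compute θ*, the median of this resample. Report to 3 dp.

θ* = 225.000

Resample values: 225, 225, 183, 225, 199, 241, 243, 241.
Sorted: 183, 199, 225, 225, 225, 241, 241, 243
Median = average of the two middle values = 225.000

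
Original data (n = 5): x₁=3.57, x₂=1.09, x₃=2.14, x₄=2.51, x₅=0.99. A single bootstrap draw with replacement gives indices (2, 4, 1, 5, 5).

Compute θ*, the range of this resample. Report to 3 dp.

θ* = 2.580

Resample values: 1.09, 2.51, 3.57, 0.99, 0.99.
Range = 3.57 − 0.99 = 2.580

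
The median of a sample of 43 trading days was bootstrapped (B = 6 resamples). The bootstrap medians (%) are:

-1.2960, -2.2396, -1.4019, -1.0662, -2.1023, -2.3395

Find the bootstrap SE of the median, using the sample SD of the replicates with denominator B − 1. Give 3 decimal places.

SE* = 0.549

Bootstrap SE is the standard deviation of the 6 replicate medians.
Mean of replicates: ((-1.2960) + (-2.2396) + (-1.4019) + (-1.0662) + (-2.1023) + (-2.3395)) / 6 = -10.44550 / 6 = -1.74092
Sum of squared deviations: (+0.44492)² + (−0.49868)² + (+0.33902)² + (+0.67472)² + (−0.36138)² + (−0.59858)² = 1.50571
Variance = 1.50571 / 5 = 0.30114
SE* = √0.30114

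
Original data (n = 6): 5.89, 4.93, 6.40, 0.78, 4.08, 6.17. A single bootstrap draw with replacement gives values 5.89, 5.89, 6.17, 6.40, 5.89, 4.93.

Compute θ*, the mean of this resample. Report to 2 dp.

θ* = 5.86

Mean = (5.89 + 5.89 + 6.17 + 6.40 + 5.89 + 4.93) / 6 = 35.170 / 6 = 5.86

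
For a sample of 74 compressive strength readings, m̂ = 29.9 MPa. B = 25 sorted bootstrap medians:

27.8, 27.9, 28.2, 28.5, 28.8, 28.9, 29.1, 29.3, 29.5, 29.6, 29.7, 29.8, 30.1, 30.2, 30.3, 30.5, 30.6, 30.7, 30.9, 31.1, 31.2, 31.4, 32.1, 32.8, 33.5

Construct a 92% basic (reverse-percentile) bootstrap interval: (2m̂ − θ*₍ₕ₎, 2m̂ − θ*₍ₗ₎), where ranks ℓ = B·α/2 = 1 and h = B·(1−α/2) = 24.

(27.0, 32.0)

Percentile endpoints at ranks 1 and 24: θ*₍1₎ = 27.8, θ*₍24₎ = 32.8.
Basic interval reflects these around m̂:
  lower = 2 × 29.9 − 32.8 = 27.0
  upper = 2 × 29.9 − 27.8 = 32.0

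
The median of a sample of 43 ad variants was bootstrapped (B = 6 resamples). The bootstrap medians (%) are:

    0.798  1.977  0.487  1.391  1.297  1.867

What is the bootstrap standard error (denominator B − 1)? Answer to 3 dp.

Bootstrap SE is the standard deviation of the 6 replicate medians.
Mean of replicates: (0.798 + 1.977 + 0.487 + 1.391 + 1.297 + 1.867) / 6 = 7.8170 / 6 = 1.3028
Sum of squared deviations: (−0.5048)² + (+0.6742)² + (−0.8158)² + (+0.0882)² + (−0.0058)² + (+0.5642)² = 1.7010
Variance = 1.7010 / 5 = 0.3402
SE* = √0.3402

SE* = 0.583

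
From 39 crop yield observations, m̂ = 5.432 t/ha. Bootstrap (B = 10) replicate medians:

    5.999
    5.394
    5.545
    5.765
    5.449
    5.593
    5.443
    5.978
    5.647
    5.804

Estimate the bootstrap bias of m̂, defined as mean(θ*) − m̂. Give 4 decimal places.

bias = +0.2297

mean(θ*) = (5.999 + 5.394 + 5.545 + 5.765 + 5.449 + 5.593 + 5.443 + 5.978 + 5.647 + 5.804) / 10 = 5.66170
bias = 5.66170 − 5.432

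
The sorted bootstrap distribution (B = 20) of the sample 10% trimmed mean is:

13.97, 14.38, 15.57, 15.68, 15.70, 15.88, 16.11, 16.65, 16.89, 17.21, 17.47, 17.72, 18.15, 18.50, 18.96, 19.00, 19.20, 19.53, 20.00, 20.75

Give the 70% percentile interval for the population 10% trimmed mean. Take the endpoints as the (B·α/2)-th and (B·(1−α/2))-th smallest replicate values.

α = 0.30; lower rank = 20 × 0.150 = 3; upper rank = 20 × 0.850 = 17.
The 3rd smallest replicate is 15.57; the 17th is 19.20.

(15.57, 19.20)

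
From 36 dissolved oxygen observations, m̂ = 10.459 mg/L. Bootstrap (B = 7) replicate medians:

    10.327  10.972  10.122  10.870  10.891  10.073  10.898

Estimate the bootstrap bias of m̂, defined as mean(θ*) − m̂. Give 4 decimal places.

bias = +0.1343

mean(θ*) = (10.327 + 10.972 + 10.122 + 10.870 + 10.891 + 10.073 + 10.898) / 7 = 10.59329
bias = 10.59329 − 10.459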